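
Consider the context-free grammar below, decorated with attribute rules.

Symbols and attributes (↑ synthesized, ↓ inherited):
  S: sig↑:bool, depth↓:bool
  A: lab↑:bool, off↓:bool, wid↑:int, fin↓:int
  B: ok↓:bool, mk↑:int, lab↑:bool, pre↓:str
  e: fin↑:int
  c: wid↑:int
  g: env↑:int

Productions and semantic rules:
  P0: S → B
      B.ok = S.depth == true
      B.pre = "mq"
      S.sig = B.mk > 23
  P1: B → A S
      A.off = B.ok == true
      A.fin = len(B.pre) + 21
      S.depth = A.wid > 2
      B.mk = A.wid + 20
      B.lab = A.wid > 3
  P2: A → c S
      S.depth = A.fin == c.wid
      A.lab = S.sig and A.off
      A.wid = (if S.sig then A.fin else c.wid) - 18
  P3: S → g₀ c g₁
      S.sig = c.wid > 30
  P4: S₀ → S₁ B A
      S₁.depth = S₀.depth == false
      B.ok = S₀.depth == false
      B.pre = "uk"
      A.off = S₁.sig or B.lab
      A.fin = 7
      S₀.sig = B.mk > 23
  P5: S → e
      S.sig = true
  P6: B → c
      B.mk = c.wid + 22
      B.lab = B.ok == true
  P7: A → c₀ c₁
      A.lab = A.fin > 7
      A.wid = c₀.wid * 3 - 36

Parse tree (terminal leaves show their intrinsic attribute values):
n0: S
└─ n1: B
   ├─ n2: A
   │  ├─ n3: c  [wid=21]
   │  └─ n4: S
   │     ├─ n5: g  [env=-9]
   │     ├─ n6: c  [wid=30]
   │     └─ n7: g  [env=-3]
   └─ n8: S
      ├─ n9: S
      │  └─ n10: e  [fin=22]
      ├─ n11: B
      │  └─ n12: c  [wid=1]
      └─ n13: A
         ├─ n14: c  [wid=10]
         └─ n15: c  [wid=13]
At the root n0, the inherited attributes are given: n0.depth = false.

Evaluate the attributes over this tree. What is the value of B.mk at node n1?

1. n0.depth = false  [given at root]
2. n1.ok = false  [S.depth == true]
3. n1.pre = "mq"  ["mq"]
4. n2.off = false  [B.ok == true]
5. n2.fin = 23  [len(B.pre) + 21]
6. n3.wid = 21  [terminal]
7. n4.depth = false  [A.fin == c.wid]
8. n5.env = -9  [terminal]
9. n6.wid = 30  [terminal]
10. n7.env = -3  [terminal]
11. n4.sig = false  [c.wid > 30]
12. n2.lab = false  [S.sig and A.off]
13. n2.wid = 3  [(if S.sig then A.fin else c.wid) - 18]
14. n8.depth = true  [A.wid > 2]
15. n9.depth = false  [S₀.depth == false]
16. n10.fin = 22  [terminal]
17. n9.sig = true  [true]
18. n11.ok = false  [S₀.depth == false]
19. n11.pre = "uk"  ["uk"]
20. n12.wid = 1  [terminal]
21. n11.mk = 23  [c.wid + 22]
22. n11.lab = false  [B.ok == true]
23. n13.off = true  [S₁.sig or B.lab]
24. n13.fin = 7  [7]
25. n14.wid = 10  [terminal]
26. n15.wid = 13  [terminal]
27. n13.lab = false  [A.fin > 7]
28. n13.wid = -6  [c₀.wid * 3 - 36]
29. n8.sig = false  [B.mk > 23]
30. n1.mk = 23  [A.wid + 20]
31. n1.lab = false  [A.wid > 3]
32. n0.sig = false  [B.mk > 23]

23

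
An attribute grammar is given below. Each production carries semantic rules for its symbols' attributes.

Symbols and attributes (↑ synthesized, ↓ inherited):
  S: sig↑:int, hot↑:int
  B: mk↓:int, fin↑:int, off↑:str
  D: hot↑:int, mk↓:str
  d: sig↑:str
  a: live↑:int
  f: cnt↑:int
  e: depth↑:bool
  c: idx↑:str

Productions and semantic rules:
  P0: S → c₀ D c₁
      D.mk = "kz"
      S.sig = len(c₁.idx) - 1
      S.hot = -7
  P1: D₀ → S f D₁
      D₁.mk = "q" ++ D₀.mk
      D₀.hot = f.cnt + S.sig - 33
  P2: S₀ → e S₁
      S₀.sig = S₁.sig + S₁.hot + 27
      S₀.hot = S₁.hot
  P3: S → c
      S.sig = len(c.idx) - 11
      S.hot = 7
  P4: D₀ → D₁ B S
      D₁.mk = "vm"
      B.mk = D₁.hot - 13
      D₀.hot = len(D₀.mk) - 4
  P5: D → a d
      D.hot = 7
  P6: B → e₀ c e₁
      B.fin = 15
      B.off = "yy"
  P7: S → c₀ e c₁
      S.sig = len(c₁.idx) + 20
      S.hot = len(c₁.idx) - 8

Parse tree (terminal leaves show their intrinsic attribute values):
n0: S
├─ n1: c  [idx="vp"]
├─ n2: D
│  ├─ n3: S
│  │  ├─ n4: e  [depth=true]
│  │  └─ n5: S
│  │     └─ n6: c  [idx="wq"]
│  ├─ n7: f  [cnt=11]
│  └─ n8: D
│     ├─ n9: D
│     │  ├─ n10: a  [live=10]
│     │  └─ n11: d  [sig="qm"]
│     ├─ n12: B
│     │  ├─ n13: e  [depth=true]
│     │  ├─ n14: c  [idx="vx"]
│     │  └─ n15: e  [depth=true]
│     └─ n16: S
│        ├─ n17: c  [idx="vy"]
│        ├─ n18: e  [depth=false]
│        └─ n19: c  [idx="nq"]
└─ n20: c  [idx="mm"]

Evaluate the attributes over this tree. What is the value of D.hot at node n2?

1. n1.idx = "vp"  [terminal]
2. n2.mk = "kz"  ["kz"]
3. n4.depth = true  [terminal]
4. n6.idx = "wq"  [terminal]
5. n5.sig = -9  [len(c.idx) - 11]
6. n5.hot = 7  [7]
7. n3.sig = 25  [S₁.sig + S₁.hot + 27]
8. n3.hot = 7  [S₁.hot]
9. n7.cnt = 11  [terminal]
10. n8.mk = "qkz"  ["q" ++ D₀.mk]
11. n9.mk = "vm"  ["vm"]
12. n10.live = 10  [terminal]
13. n11.sig = "qm"  [terminal]
14. n9.hot = 7  [7]
15. n12.mk = -6  [D₁.hot - 13]
16. n13.depth = true  [terminal]
17. n14.idx = "vx"  [terminal]
18. n15.depth = true  [terminal]
19. n12.fin = 15  [15]
20. n12.off = "yy"  ["yy"]
21. n17.idx = "vy"  [terminal]
22. n18.depth = false  [terminal]
23. n19.idx = "nq"  [terminal]
24. n16.sig = 22  [len(c₁.idx) + 20]
25. n16.hot = -6  [len(c₁.idx) - 8]
26. n8.hot = -1  [len(D₀.mk) - 4]
27. n2.hot = 3  [f.cnt + S.sig - 33]
28. n20.idx = "mm"  [terminal]
29. n0.sig = 1  [len(c₁.idx) - 1]
30. n0.hot = -7  [-7]

3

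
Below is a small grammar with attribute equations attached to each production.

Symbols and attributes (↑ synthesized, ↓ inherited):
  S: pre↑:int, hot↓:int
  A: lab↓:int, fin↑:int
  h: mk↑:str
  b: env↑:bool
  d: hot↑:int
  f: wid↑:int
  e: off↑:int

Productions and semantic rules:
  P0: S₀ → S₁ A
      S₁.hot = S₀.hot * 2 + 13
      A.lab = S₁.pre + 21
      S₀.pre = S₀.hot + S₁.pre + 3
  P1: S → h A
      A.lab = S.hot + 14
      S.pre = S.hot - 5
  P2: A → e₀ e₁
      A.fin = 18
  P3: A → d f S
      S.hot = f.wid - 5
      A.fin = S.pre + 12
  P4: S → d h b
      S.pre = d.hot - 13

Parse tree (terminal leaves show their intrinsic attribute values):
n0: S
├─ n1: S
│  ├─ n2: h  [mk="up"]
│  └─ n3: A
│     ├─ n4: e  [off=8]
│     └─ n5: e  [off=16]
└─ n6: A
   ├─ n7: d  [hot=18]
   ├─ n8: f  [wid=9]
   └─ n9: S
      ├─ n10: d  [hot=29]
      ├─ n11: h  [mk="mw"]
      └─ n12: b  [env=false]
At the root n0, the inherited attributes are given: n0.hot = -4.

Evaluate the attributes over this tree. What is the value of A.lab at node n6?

21

1. n0.hot = -4  [given at root]
2. n1.hot = 5  [S₀.hot * 2 + 13]
3. n2.mk = "up"  [terminal]
4. n3.lab = 19  [S.hot + 14]
5. n4.off = 8  [terminal]
6. n5.off = 16  [terminal]
7. n3.fin = 18  [18]
8. n1.pre = 0  [S.hot - 5]
9. n6.lab = 21  [S₁.pre + 21]
10. n7.hot = 18  [terminal]
11. n8.wid = 9  [terminal]
12. n9.hot = 4  [f.wid - 5]
13. n10.hot = 29  [terminal]
14. n11.mk = "mw"  [terminal]
15. n12.env = false  [terminal]
16. n9.pre = 16  [d.hot - 13]
17. n6.fin = 28  [S.pre + 12]
18. n0.pre = -1  [S₀.hot + S₁.pre + 3]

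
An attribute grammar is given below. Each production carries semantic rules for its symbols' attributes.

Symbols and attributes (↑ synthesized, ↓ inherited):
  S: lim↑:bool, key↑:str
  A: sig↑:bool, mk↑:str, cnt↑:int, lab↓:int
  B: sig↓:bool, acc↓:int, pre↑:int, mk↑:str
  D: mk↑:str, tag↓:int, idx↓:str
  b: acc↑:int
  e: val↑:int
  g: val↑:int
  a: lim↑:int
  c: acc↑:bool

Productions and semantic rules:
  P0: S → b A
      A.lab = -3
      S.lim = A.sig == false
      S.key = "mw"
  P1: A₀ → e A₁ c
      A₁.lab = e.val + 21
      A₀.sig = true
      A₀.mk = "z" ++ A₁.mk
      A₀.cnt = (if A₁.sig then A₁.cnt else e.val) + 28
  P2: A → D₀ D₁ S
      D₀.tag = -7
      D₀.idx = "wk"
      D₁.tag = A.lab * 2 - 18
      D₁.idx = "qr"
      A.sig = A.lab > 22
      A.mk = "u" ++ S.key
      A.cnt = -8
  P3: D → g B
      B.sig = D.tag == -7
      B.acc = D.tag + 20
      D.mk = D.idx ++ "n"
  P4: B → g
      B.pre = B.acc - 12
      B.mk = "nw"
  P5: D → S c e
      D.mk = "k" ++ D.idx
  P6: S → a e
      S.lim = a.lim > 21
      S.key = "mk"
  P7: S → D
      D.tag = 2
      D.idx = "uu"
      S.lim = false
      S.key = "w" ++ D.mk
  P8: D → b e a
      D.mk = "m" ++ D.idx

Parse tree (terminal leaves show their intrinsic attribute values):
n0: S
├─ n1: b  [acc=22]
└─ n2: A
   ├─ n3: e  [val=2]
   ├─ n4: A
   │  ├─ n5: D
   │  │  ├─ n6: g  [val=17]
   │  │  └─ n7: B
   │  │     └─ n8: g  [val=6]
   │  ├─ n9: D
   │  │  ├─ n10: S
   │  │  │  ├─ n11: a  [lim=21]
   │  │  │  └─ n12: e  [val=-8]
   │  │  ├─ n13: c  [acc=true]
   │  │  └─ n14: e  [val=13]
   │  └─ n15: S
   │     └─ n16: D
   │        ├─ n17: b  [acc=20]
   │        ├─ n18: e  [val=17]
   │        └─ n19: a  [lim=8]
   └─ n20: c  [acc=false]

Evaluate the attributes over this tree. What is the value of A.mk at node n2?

"zuwmuu"

1. n1.acc = 22  [terminal]
2. n2.lab = -3  [-3]
3. n3.val = 2  [terminal]
4. n4.lab = 23  [e.val + 21]
5. n5.tag = -7  [-7]
6. n5.idx = "wk"  ["wk"]
7. n6.val = 17  [terminal]
8. n7.sig = true  [D.tag == -7]
9. n7.acc = 13  [D.tag + 20]
10. n8.val = 6  [terminal]
11. n7.pre = 1  [B.acc - 12]
12. n7.mk = "nw"  ["nw"]
13. n5.mk = "wkn"  [D.idx ++ "n"]
14. n9.tag = 28  [A.lab * 2 - 18]
15. n9.idx = "qr"  ["qr"]
16. n11.lim = 21  [terminal]
17. n12.val = -8  [terminal]
18. n10.lim = false  [a.lim > 21]
19. n10.key = "mk"  ["mk"]
20. n13.acc = true  [terminal]
21. n14.val = 13  [terminal]
22. n9.mk = "kqr"  ["k" ++ D.idx]
23. n16.tag = 2  [2]
24. n16.idx = "uu"  ["uu"]
25. n17.acc = 20  [terminal]
26. n18.val = 17  [terminal]
27. n19.lim = 8  [terminal]
28. n16.mk = "muu"  ["m" ++ D.idx]
29. n15.lim = false  [false]
30. n15.key = "wmuu"  ["w" ++ D.mk]
31. n4.sig = true  [A.lab > 22]
32. n4.mk = "uwmuu"  ["u" ++ S.key]
33. n4.cnt = -8  [-8]
34. n20.acc = false  [terminal]
35. n2.sig = true  [true]
36. n2.mk = "zuwmuu"  ["z" ++ A₁.mk]
37. n2.cnt = 20  [(if A₁.sig then A₁.cnt else e.val) + 28]
38. n0.lim = false  [A.sig == false]
39. n0.key = "mw"  ["mw"]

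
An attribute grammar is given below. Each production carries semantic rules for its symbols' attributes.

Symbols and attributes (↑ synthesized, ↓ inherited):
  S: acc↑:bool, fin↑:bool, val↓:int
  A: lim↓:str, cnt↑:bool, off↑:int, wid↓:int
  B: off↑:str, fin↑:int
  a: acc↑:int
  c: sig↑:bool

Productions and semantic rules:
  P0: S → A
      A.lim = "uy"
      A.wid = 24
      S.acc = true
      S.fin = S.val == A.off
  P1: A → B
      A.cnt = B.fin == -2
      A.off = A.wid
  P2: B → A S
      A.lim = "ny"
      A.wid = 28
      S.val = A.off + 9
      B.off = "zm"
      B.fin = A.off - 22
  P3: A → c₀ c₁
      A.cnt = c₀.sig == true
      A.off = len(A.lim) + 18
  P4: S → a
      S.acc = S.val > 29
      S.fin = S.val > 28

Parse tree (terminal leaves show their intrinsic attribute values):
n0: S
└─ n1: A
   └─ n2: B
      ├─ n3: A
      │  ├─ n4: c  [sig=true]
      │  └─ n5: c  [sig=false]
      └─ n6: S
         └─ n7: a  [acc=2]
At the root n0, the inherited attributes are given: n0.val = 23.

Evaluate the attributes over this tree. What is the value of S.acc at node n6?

false

1. n0.val = 23  [given at root]
2. n1.lim = "uy"  ["uy"]
3. n1.wid = 24  [24]
4. n3.lim = "ny"  ["ny"]
5. n3.wid = 28  [28]
6. n4.sig = true  [terminal]
7. n5.sig = false  [terminal]
8. n3.cnt = true  [c₀.sig == true]
9. n3.off = 20  [len(A.lim) + 18]
10. n6.val = 29  [A.off + 9]
11. n7.acc = 2  [terminal]
12. n6.acc = false  [S.val > 29]
13. n6.fin = true  [S.val > 28]
14. n2.off = "zm"  ["zm"]
15. n2.fin = -2  [A.off - 22]
16. n1.cnt = true  [B.fin == -2]
17. n1.off = 24  [A.wid]
18. n0.acc = true  [true]
19. n0.fin = false  [S.val == A.off]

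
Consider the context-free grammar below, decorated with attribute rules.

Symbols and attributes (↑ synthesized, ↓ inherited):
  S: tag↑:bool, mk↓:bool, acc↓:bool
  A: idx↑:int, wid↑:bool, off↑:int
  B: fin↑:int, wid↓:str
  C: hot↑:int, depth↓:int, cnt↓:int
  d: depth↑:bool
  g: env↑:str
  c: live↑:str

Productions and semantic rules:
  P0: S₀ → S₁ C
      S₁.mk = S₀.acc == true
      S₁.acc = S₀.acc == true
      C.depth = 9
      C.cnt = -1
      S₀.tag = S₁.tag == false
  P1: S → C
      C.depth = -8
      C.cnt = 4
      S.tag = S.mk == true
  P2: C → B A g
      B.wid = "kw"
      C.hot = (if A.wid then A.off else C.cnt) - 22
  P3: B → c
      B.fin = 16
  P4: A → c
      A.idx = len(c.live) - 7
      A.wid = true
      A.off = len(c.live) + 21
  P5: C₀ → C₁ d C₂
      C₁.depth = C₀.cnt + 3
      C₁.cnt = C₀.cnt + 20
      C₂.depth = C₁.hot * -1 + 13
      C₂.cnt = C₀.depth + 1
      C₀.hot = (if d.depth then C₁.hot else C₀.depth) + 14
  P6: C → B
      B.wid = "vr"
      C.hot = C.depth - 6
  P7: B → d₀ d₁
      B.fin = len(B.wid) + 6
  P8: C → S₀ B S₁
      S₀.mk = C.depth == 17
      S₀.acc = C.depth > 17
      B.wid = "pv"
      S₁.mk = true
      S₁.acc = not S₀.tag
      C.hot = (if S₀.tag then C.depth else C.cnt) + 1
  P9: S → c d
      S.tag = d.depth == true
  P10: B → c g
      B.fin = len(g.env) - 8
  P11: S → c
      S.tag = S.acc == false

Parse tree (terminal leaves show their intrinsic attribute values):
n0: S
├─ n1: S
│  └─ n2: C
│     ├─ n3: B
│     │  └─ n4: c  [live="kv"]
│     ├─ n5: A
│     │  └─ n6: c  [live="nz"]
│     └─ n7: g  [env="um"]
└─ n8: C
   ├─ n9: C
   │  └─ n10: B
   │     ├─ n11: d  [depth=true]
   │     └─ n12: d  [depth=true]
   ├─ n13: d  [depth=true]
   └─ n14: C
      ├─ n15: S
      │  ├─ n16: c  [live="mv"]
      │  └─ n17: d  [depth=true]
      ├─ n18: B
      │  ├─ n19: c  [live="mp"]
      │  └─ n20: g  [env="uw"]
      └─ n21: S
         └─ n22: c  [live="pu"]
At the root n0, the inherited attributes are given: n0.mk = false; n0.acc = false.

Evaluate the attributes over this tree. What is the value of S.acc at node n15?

1. n0.mk = false  [given at root]
2. n0.acc = false  [given at root]
3. n1.mk = false  [S₀.acc == true]
4. n1.acc = false  [S₀.acc == true]
5. n2.depth = -8  [-8]
6. n2.cnt = 4  [4]
7. n3.wid = "kw"  ["kw"]
8. n4.live = "kv"  [terminal]
9. n3.fin = 16  [16]
10. n6.live = "nz"  [terminal]
11. n5.idx = -5  [len(c.live) - 7]
12. n5.wid = true  [true]
13. n5.off = 23  [len(c.live) + 21]
14. n7.env = "um"  [terminal]
15. n2.hot = 1  [(if A.wid then A.off else C.cnt) - 22]
16. n1.tag = false  [S.mk == true]
17. n8.depth = 9  [9]
18. n8.cnt = -1  [-1]
19. n9.depth = 2  [C₀.cnt + 3]
20. n9.cnt = 19  [C₀.cnt + 20]
21. n10.wid = "vr"  ["vr"]
22. n11.depth = true  [terminal]
23. n12.depth = true  [terminal]
24. n10.fin = 8  [len(B.wid) + 6]
25. n9.hot = -4  [C.depth - 6]
26. n13.depth = true  [terminal]
27. n14.depth = 17  [C₁.hot * -1 + 13]
28. n14.cnt = 10  [C₀.depth + 1]
29. n15.mk = true  [C.depth == 17]
30. n15.acc = false  [C.depth > 17]
31. n16.live = "mv"  [terminal]
32. n17.depth = true  [terminal]
33. n15.tag = true  [d.depth == true]
34. n18.wid = "pv"  ["pv"]
35. n19.live = "mp"  [terminal]
36. n20.env = "uw"  [terminal]
37. n18.fin = -6  [len(g.env) - 8]
38. n21.mk = true  [true]
39. n21.acc = false  [not S₀.tag]
40. n22.live = "pu"  [terminal]
41. n21.tag = true  [S.acc == false]
42. n14.hot = 18  [(if S₀.tag then C.depth else C.cnt) + 1]
43. n8.hot = 10  [(if d.depth then C₁.hot else C₀.depth) + 14]
44. n0.tag = true  [S₁.tag == false]

false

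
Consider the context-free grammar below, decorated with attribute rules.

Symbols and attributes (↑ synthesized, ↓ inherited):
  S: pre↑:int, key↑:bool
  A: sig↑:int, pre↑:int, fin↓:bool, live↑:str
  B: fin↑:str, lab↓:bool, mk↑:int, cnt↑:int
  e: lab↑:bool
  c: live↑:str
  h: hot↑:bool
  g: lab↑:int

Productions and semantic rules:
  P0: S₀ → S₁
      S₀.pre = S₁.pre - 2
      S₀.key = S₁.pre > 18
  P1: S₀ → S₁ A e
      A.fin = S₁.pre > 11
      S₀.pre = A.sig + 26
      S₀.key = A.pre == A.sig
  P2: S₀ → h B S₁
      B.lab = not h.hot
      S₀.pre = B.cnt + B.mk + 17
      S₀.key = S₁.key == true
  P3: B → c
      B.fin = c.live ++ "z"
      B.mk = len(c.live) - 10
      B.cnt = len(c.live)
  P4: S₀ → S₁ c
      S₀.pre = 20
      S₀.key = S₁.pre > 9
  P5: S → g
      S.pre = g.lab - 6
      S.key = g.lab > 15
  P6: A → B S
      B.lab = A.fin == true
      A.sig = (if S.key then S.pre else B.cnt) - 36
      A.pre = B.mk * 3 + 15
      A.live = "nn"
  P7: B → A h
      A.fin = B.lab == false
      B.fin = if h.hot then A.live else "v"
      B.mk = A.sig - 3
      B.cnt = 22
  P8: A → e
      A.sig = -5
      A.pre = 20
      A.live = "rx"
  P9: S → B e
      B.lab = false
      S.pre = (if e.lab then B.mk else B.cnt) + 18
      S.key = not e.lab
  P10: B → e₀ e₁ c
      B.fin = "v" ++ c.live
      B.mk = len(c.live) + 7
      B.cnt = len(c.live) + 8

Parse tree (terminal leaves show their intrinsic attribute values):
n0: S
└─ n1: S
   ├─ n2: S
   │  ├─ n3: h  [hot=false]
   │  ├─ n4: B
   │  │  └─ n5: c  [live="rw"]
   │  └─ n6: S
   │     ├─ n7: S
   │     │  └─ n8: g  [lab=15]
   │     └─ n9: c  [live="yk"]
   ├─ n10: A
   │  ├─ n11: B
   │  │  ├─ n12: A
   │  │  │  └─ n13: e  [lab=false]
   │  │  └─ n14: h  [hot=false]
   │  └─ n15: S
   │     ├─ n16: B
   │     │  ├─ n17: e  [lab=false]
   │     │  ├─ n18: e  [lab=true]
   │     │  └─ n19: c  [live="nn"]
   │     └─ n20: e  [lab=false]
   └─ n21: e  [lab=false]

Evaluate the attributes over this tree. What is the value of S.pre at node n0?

1. n3.hot = false  [terminal]
2. n4.lab = true  [not h.hot]
3. n5.live = "rw"  [terminal]
4. n4.fin = "rwz"  [c.live ++ "z"]
5. n4.mk = -8  [len(c.live) - 10]
6. n4.cnt = 2  [len(c.live)]
7. n8.lab = 15  [terminal]
8. n7.pre = 9  [g.lab - 6]
9. n7.key = false  [g.lab > 15]
10. n9.live = "yk"  [terminal]
11. n6.pre = 20  [20]
12. n6.key = false  [S₁.pre > 9]
13. n2.pre = 11  [B.cnt + B.mk + 17]
14. n2.key = false  [S₁.key == true]
15. n10.fin = false  [S₁.pre > 11]
16. n11.lab = false  [A.fin == true]
17. n12.fin = true  [B.lab == false]
18. n13.lab = false  [terminal]
19. n12.sig = -5  [-5]
20. n12.pre = 20  [20]
21. n12.live = "rx"  ["rx"]
22. n14.hot = false  [terminal]
23. n11.fin = "v"  [if h.hot then A.live else "v"]
24. n11.mk = -8  [A.sig - 3]
25. n11.cnt = 22  [22]
26. n16.lab = false  [false]
27. n17.lab = false  [terminal]
28. n18.lab = true  [terminal]
29. n19.live = "nn"  [terminal]
30. n16.fin = "vnn"  ["v" ++ c.live]
31. n16.mk = 9  [len(c.live) + 7]
32. n16.cnt = 10  [len(c.live) + 8]
33. n20.lab = false  [terminal]
34. n15.pre = 28  [(if e.lab then B.mk else B.cnt) + 18]
35. n15.key = true  [not e.lab]
36. n10.sig = -8  [(if S.key then S.pre else B.cnt) - 36]
37. n10.pre = -9  [B.mk * 3 + 15]
38. n10.live = "nn"  ["nn"]
39. n21.lab = false  [terminal]
40. n1.pre = 18  [A.sig + 26]
41. n1.key = false  [A.pre == A.sig]
42. n0.pre = 16  [S₁.pre - 2]
43. n0.key = false  [S₁.pre > 18]

16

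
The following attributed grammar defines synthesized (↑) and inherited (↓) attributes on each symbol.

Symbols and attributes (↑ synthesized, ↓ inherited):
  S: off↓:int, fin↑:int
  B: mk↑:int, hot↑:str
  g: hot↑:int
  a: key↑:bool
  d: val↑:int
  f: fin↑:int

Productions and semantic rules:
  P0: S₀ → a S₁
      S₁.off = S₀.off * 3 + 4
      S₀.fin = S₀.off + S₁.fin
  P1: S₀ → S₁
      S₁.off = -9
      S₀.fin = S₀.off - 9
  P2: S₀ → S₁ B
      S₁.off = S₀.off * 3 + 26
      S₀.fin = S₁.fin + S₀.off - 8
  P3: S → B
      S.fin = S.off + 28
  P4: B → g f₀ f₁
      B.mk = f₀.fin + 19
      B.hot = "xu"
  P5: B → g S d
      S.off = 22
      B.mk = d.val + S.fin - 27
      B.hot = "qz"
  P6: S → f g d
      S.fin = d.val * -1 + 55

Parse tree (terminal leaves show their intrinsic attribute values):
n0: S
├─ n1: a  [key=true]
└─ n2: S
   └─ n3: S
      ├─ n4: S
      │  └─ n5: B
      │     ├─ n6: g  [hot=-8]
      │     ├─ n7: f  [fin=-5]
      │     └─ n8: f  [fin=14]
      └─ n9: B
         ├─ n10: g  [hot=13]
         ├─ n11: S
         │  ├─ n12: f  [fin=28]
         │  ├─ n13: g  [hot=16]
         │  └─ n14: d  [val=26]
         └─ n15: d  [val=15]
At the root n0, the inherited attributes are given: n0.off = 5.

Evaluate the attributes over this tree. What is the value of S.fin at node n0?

15

1. n0.off = 5  [given at root]
2. n1.key = true  [terminal]
3. n2.off = 19  [S₀.off * 3 + 4]
4. n3.off = -9  [-9]
5. n4.off = -1  [S₀.off * 3 + 26]
6. n6.hot = -8  [terminal]
7. n7.fin = -5  [terminal]
8. n8.fin = 14  [terminal]
9. n5.mk = 14  [f₀.fin + 19]
10. n5.hot = "xu"  ["xu"]
11. n4.fin = 27  [S.off + 28]
12. n10.hot = 13  [terminal]
13. n11.off = 22  [22]
14. n12.fin = 28  [terminal]
15. n13.hot = 16  [terminal]
16. n14.val = 26  [terminal]
17. n11.fin = 29  [d.val * -1 + 55]
18. n15.val = 15  [terminal]
19. n9.mk = 17  [d.val + S.fin - 27]
20. n9.hot = "qz"  ["qz"]
21. n3.fin = 10  [S₁.fin + S₀.off - 8]
22. n2.fin = 10  [S₀.off - 9]
23. n0.fin = 15  [S₀.off + S₁.fin]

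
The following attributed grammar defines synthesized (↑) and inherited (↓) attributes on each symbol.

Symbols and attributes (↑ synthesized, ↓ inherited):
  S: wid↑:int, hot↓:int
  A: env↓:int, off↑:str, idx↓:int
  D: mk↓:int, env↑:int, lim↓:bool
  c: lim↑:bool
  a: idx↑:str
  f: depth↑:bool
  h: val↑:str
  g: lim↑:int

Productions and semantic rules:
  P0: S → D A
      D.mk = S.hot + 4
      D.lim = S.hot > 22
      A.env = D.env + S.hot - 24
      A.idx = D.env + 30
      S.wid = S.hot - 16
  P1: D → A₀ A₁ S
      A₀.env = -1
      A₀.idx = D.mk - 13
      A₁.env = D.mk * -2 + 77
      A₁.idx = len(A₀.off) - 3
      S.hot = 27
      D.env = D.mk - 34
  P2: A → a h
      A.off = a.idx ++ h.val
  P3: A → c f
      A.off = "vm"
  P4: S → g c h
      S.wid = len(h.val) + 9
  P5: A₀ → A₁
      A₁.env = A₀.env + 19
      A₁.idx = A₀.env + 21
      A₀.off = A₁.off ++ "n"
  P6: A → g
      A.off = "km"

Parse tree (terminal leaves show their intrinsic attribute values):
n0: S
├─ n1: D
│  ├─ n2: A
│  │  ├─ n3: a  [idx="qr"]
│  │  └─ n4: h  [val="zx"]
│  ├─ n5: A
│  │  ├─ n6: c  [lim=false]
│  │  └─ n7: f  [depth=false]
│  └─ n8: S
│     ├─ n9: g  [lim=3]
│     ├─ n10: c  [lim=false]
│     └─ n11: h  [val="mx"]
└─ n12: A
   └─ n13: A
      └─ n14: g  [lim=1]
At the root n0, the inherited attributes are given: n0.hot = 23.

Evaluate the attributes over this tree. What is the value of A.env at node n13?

11

1. n0.hot = 23  [given at root]
2. n1.mk = 27  [S.hot + 4]
3. n1.lim = true  [S.hot > 22]
4. n2.env = -1  [-1]
5. n2.idx = 14  [D.mk - 13]
6. n3.idx = "qr"  [terminal]
7. n4.val = "zx"  [terminal]
8. n2.off = "qrzx"  [a.idx ++ h.val]
9. n5.env = 23  [D.mk * -2 + 77]
10. n5.idx = 1  [len(A₀.off) - 3]
11. n6.lim = false  [terminal]
12. n7.depth = false  [terminal]
13. n5.off = "vm"  ["vm"]
14. n8.hot = 27  [27]
15. n9.lim = 3  [terminal]
16. n10.lim = false  [terminal]
17. n11.val = "mx"  [terminal]
18. n8.wid = 11  [len(h.val) + 9]
19. n1.env = -7  [D.mk - 34]
20. n12.env = -8  [D.env + S.hot - 24]
21. n12.idx = 23  [D.env + 30]
22. n13.env = 11  [A₀.env + 19]
23. n13.idx = 13  [A₀.env + 21]
24. n14.lim = 1  [terminal]
25. n13.off = "km"  ["km"]
26. n12.off = "kmn"  [A₁.off ++ "n"]
27. n0.wid = 7  [S.hot - 16]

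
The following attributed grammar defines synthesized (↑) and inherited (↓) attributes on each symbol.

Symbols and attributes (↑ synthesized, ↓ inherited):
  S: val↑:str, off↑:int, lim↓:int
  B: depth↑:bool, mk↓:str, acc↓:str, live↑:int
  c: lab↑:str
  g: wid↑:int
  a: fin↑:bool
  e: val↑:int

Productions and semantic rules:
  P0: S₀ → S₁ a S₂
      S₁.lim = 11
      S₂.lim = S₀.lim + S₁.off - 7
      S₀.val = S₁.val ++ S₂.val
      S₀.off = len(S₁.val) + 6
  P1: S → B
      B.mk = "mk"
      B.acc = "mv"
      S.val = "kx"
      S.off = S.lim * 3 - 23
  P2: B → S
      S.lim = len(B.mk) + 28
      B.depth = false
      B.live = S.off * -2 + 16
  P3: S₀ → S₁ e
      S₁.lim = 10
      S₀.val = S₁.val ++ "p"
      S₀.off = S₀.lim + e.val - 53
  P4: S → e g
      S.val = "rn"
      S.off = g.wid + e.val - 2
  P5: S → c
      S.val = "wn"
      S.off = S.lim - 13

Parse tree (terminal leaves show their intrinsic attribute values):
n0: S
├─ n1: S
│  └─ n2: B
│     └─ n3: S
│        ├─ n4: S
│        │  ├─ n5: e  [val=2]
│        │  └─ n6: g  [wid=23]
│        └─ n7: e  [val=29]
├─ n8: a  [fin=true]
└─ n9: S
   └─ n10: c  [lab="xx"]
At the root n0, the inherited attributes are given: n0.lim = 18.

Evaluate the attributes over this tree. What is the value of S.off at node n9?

1. n0.lim = 18  [given at root]
2. n1.lim = 11  [11]
3. n2.mk = "mk"  ["mk"]
4. n2.acc = "mv"  ["mv"]
5. n3.lim = 30  [len(B.mk) + 28]
6. n4.lim = 10  [10]
7. n5.val = 2  [terminal]
8. n6.wid = 23  [terminal]
9. n4.val = "rn"  ["rn"]
10. n4.off = 23  [g.wid + e.val - 2]
11. n7.val = 29  [terminal]
12. n3.val = "rnp"  [S₁.val ++ "p"]
13. n3.off = 6  [S₀.lim + e.val - 53]
14. n2.depth = false  [false]
15. n2.live = 4  [S.off * -2 + 16]
16. n1.val = "kx"  ["kx"]
17. n1.off = 10  [S.lim * 3 - 23]
18. n8.fin = true  [terminal]
19. n9.lim = 21  [S₀.lim + S₁.off - 7]
20. n10.lab = "xx"  [terminal]
21. n9.val = "wn"  ["wn"]
22. n9.off = 8  [S.lim - 13]
23. n0.val = "kxwn"  [S₁.val ++ S₂.val]
24. n0.off = 8  [len(S₁.val) + 6]

8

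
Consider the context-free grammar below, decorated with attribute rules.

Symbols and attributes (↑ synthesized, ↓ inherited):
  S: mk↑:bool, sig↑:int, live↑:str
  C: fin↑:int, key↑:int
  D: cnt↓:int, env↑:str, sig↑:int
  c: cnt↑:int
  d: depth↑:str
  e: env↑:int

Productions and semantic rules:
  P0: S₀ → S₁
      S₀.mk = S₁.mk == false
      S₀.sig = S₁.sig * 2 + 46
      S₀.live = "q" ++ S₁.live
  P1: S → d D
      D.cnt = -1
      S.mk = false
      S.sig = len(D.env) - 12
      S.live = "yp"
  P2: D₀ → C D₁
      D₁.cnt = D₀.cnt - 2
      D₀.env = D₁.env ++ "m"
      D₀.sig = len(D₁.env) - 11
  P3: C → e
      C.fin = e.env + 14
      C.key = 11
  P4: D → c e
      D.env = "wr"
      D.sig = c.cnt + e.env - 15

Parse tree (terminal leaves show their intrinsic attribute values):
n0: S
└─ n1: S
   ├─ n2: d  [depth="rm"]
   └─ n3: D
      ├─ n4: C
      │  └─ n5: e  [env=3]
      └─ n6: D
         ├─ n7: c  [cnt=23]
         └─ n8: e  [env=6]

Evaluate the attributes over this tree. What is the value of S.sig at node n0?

1. n2.depth = "rm"  [terminal]
2. n3.cnt = -1  [-1]
3. n5.env = 3  [terminal]
4. n4.fin = 17  [e.env + 14]
5. n4.key = 11  [11]
6. n6.cnt = -3  [D₀.cnt - 2]
7. n7.cnt = 23  [terminal]
8. n8.env = 6  [terminal]
9. n6.env = "wr"  ["wr"]
10. n6.sig = 14  [c.cnt + e.env - 15]
11. n3.env = "wrm"  [D₁.env ++ "m"]
12. n3.sig = -9  [len(D₁.env) - 11]
13. n1.mk = false  [false]
14. n1.sig = -9  [len(D.env) - 12]
15. n1.live = "yp"  ["yp"]
16. n0.mk = true  [S₁.mk == false]
17. n0.sig = 28  [S₁.sig * 2 + 46]
18. n0.live = "qyp"  ["q" ++ S₁.live]

28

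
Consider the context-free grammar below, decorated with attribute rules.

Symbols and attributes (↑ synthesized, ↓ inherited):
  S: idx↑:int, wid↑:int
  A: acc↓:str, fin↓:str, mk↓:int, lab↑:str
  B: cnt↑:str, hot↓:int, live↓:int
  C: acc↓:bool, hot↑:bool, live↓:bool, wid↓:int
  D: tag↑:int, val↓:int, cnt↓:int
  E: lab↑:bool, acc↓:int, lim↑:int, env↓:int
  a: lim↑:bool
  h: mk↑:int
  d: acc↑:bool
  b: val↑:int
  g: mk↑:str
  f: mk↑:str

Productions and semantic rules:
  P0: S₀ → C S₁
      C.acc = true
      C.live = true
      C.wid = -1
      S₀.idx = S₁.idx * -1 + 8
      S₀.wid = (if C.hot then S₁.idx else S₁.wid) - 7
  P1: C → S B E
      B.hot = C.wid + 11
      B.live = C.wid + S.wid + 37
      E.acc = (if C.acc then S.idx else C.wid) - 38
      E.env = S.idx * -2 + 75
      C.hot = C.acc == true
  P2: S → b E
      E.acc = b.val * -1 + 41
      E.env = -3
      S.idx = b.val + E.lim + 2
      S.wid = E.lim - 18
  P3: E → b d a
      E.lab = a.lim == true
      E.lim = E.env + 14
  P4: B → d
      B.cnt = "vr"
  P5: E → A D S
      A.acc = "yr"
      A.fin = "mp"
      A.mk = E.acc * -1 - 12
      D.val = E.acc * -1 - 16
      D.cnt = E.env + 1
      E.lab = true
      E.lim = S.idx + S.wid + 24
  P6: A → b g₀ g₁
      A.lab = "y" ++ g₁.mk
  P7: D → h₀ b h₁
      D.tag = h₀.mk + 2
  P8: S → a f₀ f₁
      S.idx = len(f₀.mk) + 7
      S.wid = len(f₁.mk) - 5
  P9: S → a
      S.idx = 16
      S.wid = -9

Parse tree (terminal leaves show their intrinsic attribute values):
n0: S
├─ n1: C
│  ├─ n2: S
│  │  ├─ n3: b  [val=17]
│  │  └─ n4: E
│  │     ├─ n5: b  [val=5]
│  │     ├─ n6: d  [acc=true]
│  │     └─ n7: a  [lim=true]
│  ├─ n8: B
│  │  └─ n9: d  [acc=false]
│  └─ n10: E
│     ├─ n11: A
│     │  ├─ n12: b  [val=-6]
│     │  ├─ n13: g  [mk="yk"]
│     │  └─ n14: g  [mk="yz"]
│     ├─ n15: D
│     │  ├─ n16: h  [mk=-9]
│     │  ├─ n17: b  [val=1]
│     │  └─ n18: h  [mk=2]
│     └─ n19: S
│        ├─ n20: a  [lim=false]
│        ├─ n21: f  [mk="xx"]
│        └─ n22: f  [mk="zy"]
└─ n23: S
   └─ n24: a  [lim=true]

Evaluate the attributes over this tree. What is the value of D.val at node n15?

1. n1.acc = true  [true]
2. n1.live = true  [true]
3. n1.wid = -1  [-1]
4. n3.val = 17  [terminal]
5. n4.acc = 24  [b.val * -1 + 41]
6. n4.env = -3  [-3]
7. n5.val = 5  [terminal]
8. n6.acc = true  [terminal]
9. n7.lim = true  [terminal]
10. n4.lab = true  [a.lim == true]
11. n4.lim = 11  [E.env + 14]
12. n2.idx = 30  [b.val + E.lim + 2]
13. n2.wid = -7  [E.lim - 18]
14. n8.hot = 10  [C.wid + 11]
15. n8.live = 29  [C.wid + S.wid + 37]
16. n9.acc = false  [terminal]
17. n8.cnt = "vr"  ["vr"]
18. n10.acc = -8  [(if C.acc then S.idx else C.wid) - 38]
19. n10.env = 15  [S.idx * -2 + 75]
20. n11.acc = "yr"  ["yr"]
21. n11.fin = "mp"  ["mp"]
22. n11.mk = -4  [E.acc * -1 - 12]
23. n12.val = -6  [terminal]
24. n13.mk = "yk"  [terminal]
25. n14.mk = "yz"  [terminal]
26. n11.lab = "yyz"  ["y" ++ g₁.mk]
27. n15.val = -8  [E.acc * -1 - 16]
28. n15.cnt = 16  [E.env + 1]
29. n16.mk = -9  [terminal]
30. n17.val = 1  [terminal]
31. n18.mk = 2  [terminal]
32. n15.tag = -7  [h₀.mk + 2]
33. n20.lim = false  [terminal]
34. n21.mk = "xx"  [terminal]
35. n22.mk = "zy"  [terminal]
36. n19.idx = 9  [len(f₀.mk) + 7]
37. n19.wid = -3  [len(f₁.mk) - 5]
38. n10.lab = true  [true]
39. n10.lim = 30  [S.idx + S.wid + 24]
40. n1.hot = true  [C.acc == true]
41. n24.lim = true  [terminal]
42. n23.idx = 16  [16]
43. n23.wid = -9  [-9]
44. n0.idx = -8  [S₁.idx * -1 + 8]
45. n0.wid = 9  [(if C.hot then S₁.idx else S₁.wid) - 7]

-8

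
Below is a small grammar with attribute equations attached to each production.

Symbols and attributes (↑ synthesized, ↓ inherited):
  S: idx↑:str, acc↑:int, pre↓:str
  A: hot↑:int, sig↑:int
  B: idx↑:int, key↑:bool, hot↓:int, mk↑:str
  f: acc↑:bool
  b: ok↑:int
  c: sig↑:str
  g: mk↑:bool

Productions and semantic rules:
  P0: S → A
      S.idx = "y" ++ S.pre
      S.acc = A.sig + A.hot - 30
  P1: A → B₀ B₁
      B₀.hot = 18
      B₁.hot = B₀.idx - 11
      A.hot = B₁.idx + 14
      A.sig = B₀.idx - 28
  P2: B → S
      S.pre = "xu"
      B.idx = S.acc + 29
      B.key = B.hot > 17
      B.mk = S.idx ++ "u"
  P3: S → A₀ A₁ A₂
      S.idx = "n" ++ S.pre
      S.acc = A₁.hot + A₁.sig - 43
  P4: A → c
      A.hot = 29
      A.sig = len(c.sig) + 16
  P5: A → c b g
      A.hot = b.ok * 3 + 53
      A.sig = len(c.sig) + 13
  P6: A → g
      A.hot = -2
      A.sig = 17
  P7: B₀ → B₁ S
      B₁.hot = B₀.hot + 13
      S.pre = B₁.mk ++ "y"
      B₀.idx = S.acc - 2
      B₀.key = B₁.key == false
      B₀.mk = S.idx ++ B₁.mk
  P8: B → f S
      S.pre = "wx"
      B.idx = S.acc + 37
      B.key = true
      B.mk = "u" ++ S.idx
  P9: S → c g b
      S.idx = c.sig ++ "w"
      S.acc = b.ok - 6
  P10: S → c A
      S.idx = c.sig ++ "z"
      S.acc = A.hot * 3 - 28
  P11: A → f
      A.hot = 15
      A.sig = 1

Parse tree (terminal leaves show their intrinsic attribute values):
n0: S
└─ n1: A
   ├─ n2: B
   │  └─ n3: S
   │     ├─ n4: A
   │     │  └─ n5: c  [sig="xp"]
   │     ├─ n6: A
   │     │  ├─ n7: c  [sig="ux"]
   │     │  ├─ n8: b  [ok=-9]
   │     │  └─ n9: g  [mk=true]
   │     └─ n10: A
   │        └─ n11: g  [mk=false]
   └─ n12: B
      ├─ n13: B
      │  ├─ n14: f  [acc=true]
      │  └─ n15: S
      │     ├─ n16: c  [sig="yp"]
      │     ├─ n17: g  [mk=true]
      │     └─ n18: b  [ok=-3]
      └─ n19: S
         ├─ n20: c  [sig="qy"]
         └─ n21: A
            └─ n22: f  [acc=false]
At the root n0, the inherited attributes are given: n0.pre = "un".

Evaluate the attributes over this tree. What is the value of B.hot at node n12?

1. n0.pre = "un"  [given at root]
2. n2.hot = 18  [18]
3. n3.pre = "xu"  ["xu"]
4. n5.sig = "xp"  [terminal]
5. n4.hot = 29  [29]
6. n4.sig = 18  [len(c.sig) + 16]
7. n7.sig = "ux"  [terminal]
8. n8.ok = -9  [terminal]
9. n9.mk = true  [terminal]
10. n6.hot = 26  [b.ok * 3 + 53]
11. n6.sig = 15  [len(c.sig) + 13]
12. n11.mk = false  [terminal]
13. n10.hot = -2  [-2]
14. n10.sig = 17  [17]
15. n3.idx = "nxu"  ["n" ++ S.pre]
16. n3.acc = -2  [A₁.hot + A₁.sig - 43]
17. n2.idx = 27  [S.acc + 29]
18. n2.key = true  [B.hot > 17]
19. n2.mk = "nxuu"  [S.idx ++ "u"]
20. n12.hot = 16  [B₀.idx - 11]
21. n13.hot = 29  [B₀.hot + 13]
22. n14.acc = true  [terminal]
23. n15.pre = "wx"  ["wx"]
24. n16.sig = "yp"  [terminal]
25. n17.mk = true  [terminal]
26. n18.ok = -3  [terminal]
27. n15.idx = "ypw"  [c.sig ++ "w"]
28. n15.acc = -9  [b.ok - 6]
29. n13.idx = 28  [S.acc + 37]
30. n13.key = true  [true]
31. n13.mk = "uypw"  ["u" ++ S.idx]
32. n19.pre = "uypwy"  [B₁.mk ++ "y"]
33. n20.sig = "qy"  [terminal]
34. n22.acc = false  [terminal]
35. n21.hot = 15  [15]
36. n21.sig = 1  [1]
37. n19.idx = "qyz"  [c.sig ++ "z"]
38. n19.acc = 17  [A.hot * 3 - 28]
39. n12.idx = 15  [S.acc - 2]
40. n12.key = false  [B₁.key == false]
41. n12.mk = "qyzuypw"  [S.idx ++ B₁.mk]
42. n1.hot = 29  [B₁.idx + 14]
43. n1.sig = -1  [B₀.idx - 28]
44. n0.idx = "yun"  ["y" ++ S.pre]
45. n0.acc = -2  [A.sig + A.hot - 30]

16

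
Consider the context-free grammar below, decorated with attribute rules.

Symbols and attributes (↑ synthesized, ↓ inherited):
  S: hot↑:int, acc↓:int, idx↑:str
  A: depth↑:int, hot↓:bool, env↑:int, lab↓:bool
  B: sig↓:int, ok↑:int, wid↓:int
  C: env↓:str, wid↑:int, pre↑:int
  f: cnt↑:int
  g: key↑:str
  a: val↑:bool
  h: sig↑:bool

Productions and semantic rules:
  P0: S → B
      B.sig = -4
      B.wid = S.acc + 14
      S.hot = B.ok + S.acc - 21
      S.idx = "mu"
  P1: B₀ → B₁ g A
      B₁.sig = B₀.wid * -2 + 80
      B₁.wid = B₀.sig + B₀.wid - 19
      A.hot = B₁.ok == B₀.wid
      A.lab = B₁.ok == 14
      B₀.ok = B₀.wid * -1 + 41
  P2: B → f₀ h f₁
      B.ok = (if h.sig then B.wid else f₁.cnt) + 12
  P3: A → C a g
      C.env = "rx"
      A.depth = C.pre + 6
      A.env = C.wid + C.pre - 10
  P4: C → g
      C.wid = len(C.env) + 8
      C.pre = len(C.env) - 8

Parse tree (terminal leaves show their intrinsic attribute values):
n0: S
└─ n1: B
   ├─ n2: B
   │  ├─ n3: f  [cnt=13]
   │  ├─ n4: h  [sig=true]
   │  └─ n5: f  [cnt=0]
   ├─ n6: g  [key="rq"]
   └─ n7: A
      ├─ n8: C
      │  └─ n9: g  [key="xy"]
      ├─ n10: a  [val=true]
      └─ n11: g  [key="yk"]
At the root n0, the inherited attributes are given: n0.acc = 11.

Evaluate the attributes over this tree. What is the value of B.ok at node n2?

1. n0.acc = 11  [given at root]
2. n1.sig = -4  [-4]
3. n1.wid = 25  [S.acc + 14]
4. n2.sig = 30  [B₀.wid * -2 + 80]
5. n2.wid = 2  [B₀.sig + B₀.wid - 19]
6. n3.cnt = 13  [terminal]
7. n4.sig = true  [terminal]
8. n5.cnt = 0  [terminal]
9. n2.ok = 14  [(if h.sig then B.wid else f₁.cnt) + 12]
10. n6.key = "rq"  [terminal]
11. n7.hot = false  [B₁.ok == B₀.wid]
12. n7.lab = true  [B₁.ok == 14]
13. n8.env = "rx"  ["rx"]
14. n9.key = "xy"  [terminal]
15. n8.wid = 10  [len(C.env) + 8]
16. n8.pre = -6  [len(C.env) - 8]
17. n10.val = true  [terminal]
18. n11.key = "yk"  [terminal]
19. n7.depth = 0  [C.pre + 6]
20. n7.env = -6  [C.wid + C.pre - 10]
21. n1.ok = 16  [B₀.wid * -1 + 41]
22. n0.hot = 6  [B.ok + S.acc - 21]
23. n0.idx = "mu"  ["mu"]

14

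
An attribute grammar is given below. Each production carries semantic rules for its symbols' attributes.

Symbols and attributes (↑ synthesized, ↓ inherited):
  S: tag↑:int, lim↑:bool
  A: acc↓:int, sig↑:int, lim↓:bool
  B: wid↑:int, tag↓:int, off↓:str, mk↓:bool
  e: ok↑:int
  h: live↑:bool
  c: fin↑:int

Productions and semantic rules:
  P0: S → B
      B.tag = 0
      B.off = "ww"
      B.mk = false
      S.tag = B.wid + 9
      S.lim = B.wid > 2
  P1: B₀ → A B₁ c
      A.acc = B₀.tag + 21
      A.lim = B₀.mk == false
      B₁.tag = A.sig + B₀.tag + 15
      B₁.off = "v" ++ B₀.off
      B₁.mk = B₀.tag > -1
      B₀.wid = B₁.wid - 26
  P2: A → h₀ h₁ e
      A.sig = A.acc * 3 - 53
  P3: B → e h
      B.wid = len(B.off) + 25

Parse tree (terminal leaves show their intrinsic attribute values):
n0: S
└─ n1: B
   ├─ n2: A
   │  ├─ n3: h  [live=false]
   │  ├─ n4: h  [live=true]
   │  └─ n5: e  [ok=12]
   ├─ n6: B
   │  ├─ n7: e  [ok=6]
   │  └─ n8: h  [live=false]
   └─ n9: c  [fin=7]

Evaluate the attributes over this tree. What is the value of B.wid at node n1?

1. n1.tag = 0  [0]
2. n1.off = "ww"  ["ww"]
3. n1.mk = false  [false]
4. n2.acc = 21  [B₀.tag + 21]
5. n2.lim = true  [B₀.mk == false]
6. n3.live = false  [terminal]
7. n4.live = true  [terminal]
8. n5.ok = 12  [terminal]
9. n2.sig = 10  [A.acc * 3 - 53]
10. n6.tag = 25  [A.sig + B₀.tag + 15]
11. n6.off = "vww"  ["v" ++ B₀.off]
12. n6.mk = true  [B₀.tag > -1]
13. n7.ok = 6  [terminal]
14. n8.live = false  [terminal]
15. n6.wid = 28  [len(B.off) + 25]
16. n9.fin = 7  [terminal]
17. n1.wid = 2  [B₁.wid - 26]
18. n0.tag = 11  [B.wid + 9]
19. n0.lim = false  [B.wid > 2]

2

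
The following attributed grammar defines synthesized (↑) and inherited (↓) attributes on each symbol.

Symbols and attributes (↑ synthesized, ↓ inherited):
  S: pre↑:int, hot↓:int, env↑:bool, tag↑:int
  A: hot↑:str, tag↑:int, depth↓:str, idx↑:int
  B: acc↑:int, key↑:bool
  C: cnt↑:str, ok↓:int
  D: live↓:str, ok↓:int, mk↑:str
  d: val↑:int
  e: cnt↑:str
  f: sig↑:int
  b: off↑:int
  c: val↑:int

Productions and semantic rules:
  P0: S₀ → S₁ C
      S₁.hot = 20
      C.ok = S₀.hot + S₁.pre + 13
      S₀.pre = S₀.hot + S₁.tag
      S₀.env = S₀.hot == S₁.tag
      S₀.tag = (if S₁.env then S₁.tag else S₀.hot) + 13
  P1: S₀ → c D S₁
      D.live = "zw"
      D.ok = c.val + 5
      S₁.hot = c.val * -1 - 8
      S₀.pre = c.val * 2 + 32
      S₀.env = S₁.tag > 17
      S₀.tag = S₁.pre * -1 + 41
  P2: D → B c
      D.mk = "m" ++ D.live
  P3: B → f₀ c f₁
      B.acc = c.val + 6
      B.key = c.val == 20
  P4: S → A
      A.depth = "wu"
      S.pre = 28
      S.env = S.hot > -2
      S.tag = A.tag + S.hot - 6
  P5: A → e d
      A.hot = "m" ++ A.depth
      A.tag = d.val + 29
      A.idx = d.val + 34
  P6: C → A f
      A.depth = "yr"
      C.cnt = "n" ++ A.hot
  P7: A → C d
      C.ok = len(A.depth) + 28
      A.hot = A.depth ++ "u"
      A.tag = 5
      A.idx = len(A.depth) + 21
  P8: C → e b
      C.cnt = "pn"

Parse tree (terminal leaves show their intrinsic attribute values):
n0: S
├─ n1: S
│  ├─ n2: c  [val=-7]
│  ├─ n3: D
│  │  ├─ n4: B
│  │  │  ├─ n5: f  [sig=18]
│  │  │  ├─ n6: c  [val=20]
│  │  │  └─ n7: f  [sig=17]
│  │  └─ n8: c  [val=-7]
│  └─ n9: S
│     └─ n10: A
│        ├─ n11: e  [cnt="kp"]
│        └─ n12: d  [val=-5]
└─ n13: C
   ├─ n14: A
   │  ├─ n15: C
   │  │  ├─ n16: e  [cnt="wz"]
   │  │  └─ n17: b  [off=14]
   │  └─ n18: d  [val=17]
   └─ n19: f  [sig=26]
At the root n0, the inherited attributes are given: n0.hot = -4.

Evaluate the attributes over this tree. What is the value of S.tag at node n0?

9

1. n0.hot = -4  [given at root]
2. n1.hot = 20  [20]
3. n2.val = -7  [terminal]
4. n3.live = "zw"  ["zw"]
5. n3.ok = -2  [c.val + 5]
6. n5.sig = 18  [terminal]
7. n6.val = 20  [terminal]
8. n7.sig = 17  [terminal]
9. n4.acc = 26  [c.val + 6]
10. n4.key = true  [c.val == 20]
11. n8.val = -7  [terminal]
12. n3.mk = "mzw"  ["m" ++ D.live]
13. n9.hot = -1  [c.val * -1 - 8]
14. n10.depth = "wu"  ["wu"]
15. n11.cnt = "kp"  [terminal]
16. n12.val = -5  [terminal]
17. n10.hot = "mwu"  ["m" ++ A.depth]
18. n10.tag = 24  [d.val + 29]
19. n10.idx = 29  [d.val + 34]
20. n9.pre = 28  [28]
21. n9.env = true  [S.hot > -2]
22. n9.tag = 17  [A.tag + S.hot - 6]
23. n1.pre = 18  [c.val * 2 + 32]
24. n1.env = false  [S₁.tag > 17]
25. n1.tag = 13  [S₁.pre * -1 + 41]
26. n13.ok = 27  [S₀.hot + S₁.pre + 13]
27. n14.depth = "yr"  ["yr"]
28. n15.ok = 30  [len(A.depth) + 28]
29. n16.cnt = "wz"  [terminal]
30. n17.off = 14  [terminal]
31. n15.cnt = "pn"  ["pn"]
32. n18.val = 17  [terminal]
33. n14.hot = "yru"  [A.depth ++ "u"]
34. n14.tag = 5  [5]
35. n14.idx = 23  [len(A.depth) + 21]
36. n19.sig = 26  [terminal]
37. n13.cnt = "nyru"  ["n" ++ A.hot]
38. n0.pre = 9  [S₀.hot + S₁.tag]
39. n0.env = false  [S₀.hot == S₁.tag]
40. n0.tag = 9  [(if S₁.env then S₁.tag else S₀.hot) + 13]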